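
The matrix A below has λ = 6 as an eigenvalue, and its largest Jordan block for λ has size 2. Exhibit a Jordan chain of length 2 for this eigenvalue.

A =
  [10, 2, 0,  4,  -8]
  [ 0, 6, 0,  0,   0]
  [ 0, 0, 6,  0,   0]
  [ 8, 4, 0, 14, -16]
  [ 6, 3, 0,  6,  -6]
A Jordan chain for λ = 6 of length 2:
v_1 = (4, 0, 0, 8, 6)ᵀ
v_2 = (1, 0, 0, 0, 0)ᵀ

Let N = A − (6)·I. We want v_2 with N^2 v_2 = 0 but N^1 v_2 ≠ 0; then v_{j-1} := N · v_j for j = 2, …, 2.

Pick v_2 = (1, 0, 0, 0, 0)ᵀ.
Then v_1 = N · v_2 = (4, 0, 0, 8, 6)ᵀ.

Sanity check: (A − (6)·I) v_1 = (0, 0, 0, 0, 0)ᵀ = 0. ✓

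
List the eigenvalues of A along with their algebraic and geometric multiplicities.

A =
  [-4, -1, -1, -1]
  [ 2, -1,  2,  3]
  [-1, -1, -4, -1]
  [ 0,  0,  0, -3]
λ = -3: alg = 4, geom = 2

Step 1 — factor the characteristic polynomial to read off the algebraic multiplicities:
  χ_A(x) = (x + 3)^4

Step 2 — compute geometric multiplicities via the rank-nullity identity g(λ) = n − rank(A − λI):
  rank(A − (-3)·I) = 2, so dim ker(A − (-3)·I) = n − 2 = 2

Summary:
  λ = -3: algebraic multiplicity = 4, geometric multiplicity = 2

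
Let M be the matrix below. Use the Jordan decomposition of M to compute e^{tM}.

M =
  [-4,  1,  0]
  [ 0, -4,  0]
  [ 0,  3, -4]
e^{tM} =
  [exp(-4*t), t*exp(-4*t), 0]
  [0, exp(-4*t), 0]
  [0, 3*t*exp(-4*t), exp(-4*t)]

Strategy: write M = P · J · P⁻¹ where J is a Jordan canonical form, so e^{tM} = P · e^{tJ} · P⁻¹, and e^{tJ} can be computed block-by-block.

M has Jordan form
J =
  [-4,  1,  0]
  [ 0, -4,  0]
  [ 0,  0, -4]
(up to reordering of blocks).

Per-block formulas:
  For a 2×2 Jordan block J_2(-4): exp(t · J_2(-4)) = e^(-4t)·(I + t·N), where N is the 2×2 nilpotent shift.
  For a 1×1 block at λ = -4: exp(t · [-4]) = [e^(-4t)].

After assembling e^{tJ} and conjugating by P, we get:

e^{tM} =
  [exp(-4*t), t*exp(-4*t), 0]
  [0, exp(-4*t), 0]
  [0, 3*t*exp(-4*t), exp(-4*t)]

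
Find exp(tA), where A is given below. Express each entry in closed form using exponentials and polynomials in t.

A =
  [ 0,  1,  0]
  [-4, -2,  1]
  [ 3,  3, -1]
e^{tA} =
  [-3*t^2*exp(-t)/2 + t*exp(-t) + exp(-t), t*exp(-t), t^2*exp(-t)/2]
  [3*t^2*exp(-t)/2 - 4*t*exp(-t), -t*exp(-t) + exp(-t), -t^2*exp(-t)/2 + t*exp(-t)]
  [-9*t^2*exp(-t)/2 + 3*t*exp(-t), 3*t*exp(-t), 3*t^2*exp(-t)/2 + exp(-t)]

Strategy: write A = P · J · P⁻¹ where J is a Jordan canonical form, so e^{tA} = P · e^{tJ} · P⁻¹, and e^{tJ} can be computed block-by-block.

A has Jordan form
J =
  [-1,  1,  0]
  [ 0, -1,  1]
  [ 0,  0, -1]
(up to reordering of blocks).

Per-block formulas:
  For a 3×3 Jordan block J_3(-1): exp(t · J_3(-1)) = e^(-1t)·(I + t·N + (t^2/2)·N^2), where N is the 3×3 nilpotent shift.

After assembling e^{tJ} and conjugating by P, we get:

e^{tA} =
  [-3*t^2*exp(-t)/2 + t*exp(-t) + exp(-t), t*exp(-t), t^2*exp(-t)/2]
  [3*t^2*exp(-t)/2 - 4*t*exp(-t), -t*exp(-t) + exp(-t), -t^2*exp(-t)/2 + t*exp(-t)]
  [-9*t^2*exp(-t)/2 + 3*t*exp(-t), 3*t*exp(-t), 3*t^2*exp(-t)/2 + exp(-t)]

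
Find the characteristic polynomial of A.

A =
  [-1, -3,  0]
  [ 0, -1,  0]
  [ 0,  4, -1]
x^3 + 3*x^2 + 3*x + 1

Expanding det(x·I − A) (e.g. by cofactor expansion or by noting that A is similar to its Jordan form J, which has the same characteristic polynomial as A) gives
  χ_A(x) = x^3 + 3*x^2 + 3*x + 1
which factors as (x + 1)^3. The eigenvalues (with algebraic multiplicities) are λ = -1 with multiplicity 3.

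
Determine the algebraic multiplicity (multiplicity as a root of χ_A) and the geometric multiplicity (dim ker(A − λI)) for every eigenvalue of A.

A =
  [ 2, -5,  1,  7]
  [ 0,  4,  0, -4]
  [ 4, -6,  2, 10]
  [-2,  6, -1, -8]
λ = 0: alg = 4, geom = 2

Step 1 — factor the characteristic polynomial to read off the algebraic multiplicities:
  χ_A(x) = x^4

Step 2 — compute geometric multiplicities via the rank-nullity identity g(λ) = n − rank(A − λI):
  rank(A − (0)·I) = 2, so dim ker(A − (0)·I) = n − 2 = 2

Summary:
  λ = 0: algebraic multiplicity = 4, geometric multiplicity = 2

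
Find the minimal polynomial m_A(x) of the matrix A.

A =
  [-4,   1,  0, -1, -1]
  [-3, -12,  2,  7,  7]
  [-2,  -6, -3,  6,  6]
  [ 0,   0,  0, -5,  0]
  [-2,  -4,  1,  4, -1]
x^3 + 15*x^2 + 75*x + 125

The characteristic polynomial is χ_A(x) = (x + 5)^5, so the eigenvalues are known. The minimal polynomial is
  m_A(x) = Π_λ (x − λ)^{k_λ}
where k_λ is the size of the *largest* Jordan block for λ (equivalently, the smallest k with (A − λI)^k v = 0 for every generalised eigenvector v of λ).

  λ = -5: largest Jordan block has size 3, contributing (x + 5)^3

So m_A(x) = (x + 5)^3 = x^3 + 15*x^2 + 75*x + 125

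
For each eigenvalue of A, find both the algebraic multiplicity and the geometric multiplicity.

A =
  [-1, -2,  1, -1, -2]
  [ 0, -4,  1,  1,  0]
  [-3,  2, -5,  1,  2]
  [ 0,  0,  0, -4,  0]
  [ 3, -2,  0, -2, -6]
λ = -4: alg = 5, geom = 3

Step 1 — factor the characteristic polynomial to read off the algebraic multiplicities:
  χ_A(x) = (x + 4)^5

Step 2 — compute geometric multiplicities via the rank-nullity identity g(λ) = n − rank(A − λI):
  rank(A − (-4)·I) = 2, so dim ker(A − (-4)·I) = n − 2 = 3

Summary:
  λ = -4: algebraic multiplicity = 5, geometric multiplicity = 3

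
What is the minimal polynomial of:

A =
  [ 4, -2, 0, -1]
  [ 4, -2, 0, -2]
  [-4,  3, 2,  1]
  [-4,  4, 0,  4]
x^2 - 4*x + 4

The characteristic polynomial is χ_A(x) = (x - 2)^4, so the eigenvalues are known. The minimal polynomial is
  m_A(x) = Π_λ (x − λ)^{k_λ}
where k_λ is the size of the *largest* Jordan block for λ (equivalently, the smallest k with (A − λI)^k v = 0 for every generalised eigenvector v of λ).

  λ = 2: largest Jordan block has size 2, contributing (x − 2)^2

So m_A(x) = (x - 2)^2 = x^2 - 4*x + 4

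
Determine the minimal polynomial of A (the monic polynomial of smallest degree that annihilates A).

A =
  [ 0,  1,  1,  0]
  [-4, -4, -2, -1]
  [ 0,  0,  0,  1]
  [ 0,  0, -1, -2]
x^4 + 6*x^3 + 13*x^2 + 12*x + 4

The characteristic polynomial is χ_A(x) = (x + 1)^2*(x + 2)^2, so the eigenvalues are known. The minimal polynomial is
  m_A(x) = Π_λ (x − λ)^{k_λ}
where k_λ is the size of the *largest* Jordan block for λ (equivalently, the smallest k with (A − λI)^k v = 0 for every generalised eigenvector v of λ).

  λ = -2: largest Jordan block has size 2, contributing (x + 2)^2
  λ = -1: largest Jordan block has size 2, contributing (x + 1)^2

So m_A(x) = (x + 1)^2*(x + 2)^2 = x^4 + 6*x^3 + 13*x^2 + 12*x + 4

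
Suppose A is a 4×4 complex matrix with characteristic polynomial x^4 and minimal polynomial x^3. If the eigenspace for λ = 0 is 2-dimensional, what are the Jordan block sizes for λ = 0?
Block sizes for λ = 0: [3, 1]

Step 1 — from the characteristic polynomial, algebraic multiplicity of λ = 0 is 4. From dim ker(A − (0)·I) = 2, there are exactly 2 Jordan blocks for λ = 0.
Step 2 — from the minimal polynomial, the factor (x − 0)^3 tells us the largest block for λ = 0 has size 3.
Step 3 — with total size 4, 2 blocks, and largest block 3, the block sizes (in nonincreasing order) are [3, 1].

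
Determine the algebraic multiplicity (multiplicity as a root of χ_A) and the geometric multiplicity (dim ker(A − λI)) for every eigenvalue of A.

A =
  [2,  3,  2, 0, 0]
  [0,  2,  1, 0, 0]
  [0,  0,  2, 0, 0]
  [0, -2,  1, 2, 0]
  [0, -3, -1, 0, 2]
λ = 2: alg = 5, geom = 3

Step 1 — factor the characteristic polynomial to read off the algebraic multiplicities:
  χ_A(x) = (x - 2)^5

Step 2 — compute geometric multiplicities via the rank-nullity identity g(λ) = n − rank(A − λI):
  rank(A − (2)·I) = 2, so dim ker(A − (2)·I) = n − 2 = 3

Summary:
  λ = 2: algebraic multiplicity = 5, geometric multiplicity = 3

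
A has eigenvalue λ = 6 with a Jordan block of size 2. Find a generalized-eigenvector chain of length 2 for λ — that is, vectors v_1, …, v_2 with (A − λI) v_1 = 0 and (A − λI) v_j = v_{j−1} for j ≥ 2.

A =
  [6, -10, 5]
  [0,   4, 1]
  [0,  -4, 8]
A Jordan chain for λ = 6 of length 2:
v_1 = (-10, -2, -4)ᵀ
v_2 = (0, 1, 0)ᵀ

Let N = A − (6)·I. We want v_2 with N^2 v_2 = 0 but N^1 v_2 ≠ 0; then v_{j-1} := N · v_j for j = 2, …, 2.

Pick v_2 = (0, 1, 0)ᵀ.
Then v_1 = N · v_2 = (-10, -2, -4)ᵀ.

Sanity check: (A − (6)·I) v_1 = (0, 0, 0)ᵀ = 0. ✓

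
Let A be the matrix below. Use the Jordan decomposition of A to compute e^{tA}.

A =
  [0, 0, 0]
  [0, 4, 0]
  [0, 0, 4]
e^{tA} =
  [1, 0, 0]
  [0, exp(4*t), 0]
  [0, 0, exp(4*t)]

Strategy: write A = P · J · P⁻¹ where J is a Jordan canonical form, so e^{tA} = P · e^{tJ} · P⁻¹, and e^{tJ} can be computed block-by-block.

A has Jordan form
J =
  [0, 0, 0]
  [0, 4, 0]
  [0, 0, 4]
(up to reordering of blocks).

Per-block formulas:
  For a 1×1 block at λ = 4: exp(t · [4]) = [e^(4t)].
  For a 1×1 block at λ = 0: exp(t · [0]) = [e^(0t)].

After assembling e^{tJ} and conjugating by P, we get:

e^{tA} =
  [1, 0, 0]
  [0, exp(4*t), 0]
  [0, 0, exp(4*t)]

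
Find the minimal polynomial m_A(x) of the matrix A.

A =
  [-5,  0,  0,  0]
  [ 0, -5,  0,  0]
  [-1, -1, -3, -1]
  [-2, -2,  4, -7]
x^2 + 10*x + 25

The characteristic polynomial is χ_A(x) = (x + 5)^4, so the eigenvalues are known. The minimal polynomial is
  m_A(x) = Π_λ (x − λ)^{k_λ}
where k_λ is the size of the *largest* Jordan block for λ (equivalently, the smallest k with (A − λI)^k v = 0 for every generalised eigenvector v of λ).

  λ = -5: largest Jordan block has size 2, contributing (x + 5)^2

So m_A(x) = (x + 5)^2 = x^2 + 10*x + 25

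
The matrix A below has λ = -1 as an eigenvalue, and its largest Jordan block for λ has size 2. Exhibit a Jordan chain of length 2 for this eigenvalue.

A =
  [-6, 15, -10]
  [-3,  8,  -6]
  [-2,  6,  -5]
A Jordan chain for λ = -1 of length 2:
v_1 = (-5, -3, -2)ᵀ
v_2 = (1, 0, 0)ᵀ

Let N = A − (-1)·I. We want v_2 with N^2 v_2 = 0 but N^1 v_2 ≠ 0; then v_{j-1} := N · v_j for j = 2, …, 2.

Pick v_2 = (1, 0, 0)ᵀ.
Then v_1 = N · v_2 = (-5, -3, -2)ᵀ.

Sanity check: (A − (-1)·I) v_1 = (0, 0, 0)ᵀ = 0. ✓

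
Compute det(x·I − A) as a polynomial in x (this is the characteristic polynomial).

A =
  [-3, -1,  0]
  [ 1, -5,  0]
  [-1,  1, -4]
x^3 + 12*x^2 + 48*x + 64

Expanding det(x·I − A) (e.g. by cofactor expansion or by noting that A is similar to its Jordan form J, which has the same characteristic polynomial as A) gives
  χ_A(x) = x^3 + 12*x^2 + 48*x + 64
which factors as (x + 4)^3. The eigenvalues (with algebraic multiplicities) are λ = -4 with multiplicity 3.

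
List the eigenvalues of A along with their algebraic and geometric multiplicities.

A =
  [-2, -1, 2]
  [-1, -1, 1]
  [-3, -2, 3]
λ = 0: alg = 3, geom = 1

Step 1 — factor the characteristic polynomial to read off the algebraic multiplicities:
  χ_A(x) = x^3

Step 2 — compute geometric multiplicities via the rank-nullity identity g(λ) = n − rank(A − λI):
  rank(A − (0)·I) = 2, so dim ker(A − (0)·I) = n − 2 = 1

Summary:
  λ = 0: algebraic multiplicity = 3, geometric multiplicity = 1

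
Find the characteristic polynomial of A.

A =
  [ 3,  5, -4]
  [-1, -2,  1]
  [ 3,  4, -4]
x^3 + 3*x^2 + 3*x + 1

Expanding det(x·I − A) (e.g. by cofactor expansion or by noting that A is similar to its Jordan form J, which has the same characteristic polynomial as A) gives
  χ_A(x) = x^3 + 3*x^2 + 3*x + 1
which factors as (x + 1)^3. The eigenvalues (with algebraic multiplicities) are λ = -1 with multiplicity 3.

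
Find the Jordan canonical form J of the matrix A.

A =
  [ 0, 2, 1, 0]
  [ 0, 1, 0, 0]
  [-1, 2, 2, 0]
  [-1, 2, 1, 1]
J_2(1) ⊕ J_1(1) ⊕ J_1(1)

The characteristic polynomial is
  det(x·I − A) = x^4 - 4*x^3 + 6*x^2 - 4*x + 1 = (x - 1)^4

Eigenvalues and multiplicities (the geometric multiplicity of λ is n − rank(A − λI), which equals the number of Jordan blocks for λ):
  λ = 1: algebraic multiplicity = 4, geometric multiplicity = 3

Determining the block sizes for each eigenvalue:
  λ = 1: 3 blocks summing to 4 forces exactly one block of size 2 and the rest size 1 → block sizes [2, 1, 1]

Assembling the blocks gives a Jordan form
J =
  [1, 1, 0, 0]
  [0, 1, 0, 0]
  [0, 0, 1, 0]
  [0, 0, 0, 1]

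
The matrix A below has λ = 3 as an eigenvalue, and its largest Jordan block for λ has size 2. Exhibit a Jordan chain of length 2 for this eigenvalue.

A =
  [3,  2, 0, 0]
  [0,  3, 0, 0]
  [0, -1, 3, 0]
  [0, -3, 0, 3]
A Jordan chain for λ = 3 of length 2:
v_1 = (2, 0, -1, -3)ᵀ
v_2 = (0, 1, 0, 0)ᵀ

Let N = A − (3)·I. We want v_2 with N^2 v_2 = 0 but N^1 v_2 ≠ 0; then v_{j-1} := N · v_j for j = 2, …, 2.

Pick v_2 = (0, 1, 0, 0)ᵀ.
Then v_1 = N · v_2 = (2, 0, -1, -3)ᵀ.

Sanity check: (A − (3)·I) v_1 = (0, 0, 0, 0)ᵀ = 0. ✓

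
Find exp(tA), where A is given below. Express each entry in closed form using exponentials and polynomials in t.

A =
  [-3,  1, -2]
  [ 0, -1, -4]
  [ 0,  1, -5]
e^{tA} =
  [exp(-3*t), t*exp(-3*t), -2*t*exp(-3*t)]
  [0, 2*t*exp(-3*t) + exp(-3*t), -4*t*exp(-3*t)]
  [0, t*exp(-3*t), -2*t*exp(-3*t) + exp(-3*t)]

Strategy: write A = P · J · P⁻¹ where J is a Jordan canonical form, so e^{tA} = P · e^{tJ} · P⁻¹, and e^{tJ} can be computed block-by-block.

A has Jordan form
J =
  [-3,  1,  0]
  [ 0, -3,  0]
  [ 0,  0, -3]
(up to reordering of blocks).

Per-block formulas:
  For a 2×2 Jordan block J_2(-3): exp(t · J_2(-3)) = e^(-3t)·(I + t·N), where N is the 2×2 nilpotent shift.
  For a 1×1 block at λ = -3: exp(t · [-3]) = [e^(-3t)].

After assembling e^{tJ} and conjugating by P, we get:

e^{tA} =
  [exp(-3*t), t*exp(-3*t), -2*t*exp(-3*t)]
  [0, 2*t*exp(-3*t) + exp(-3*t), -4*t*exp(-3*t)]
  [0, t*exp(-3*t), -2*t*exp(-3*t) + exp(-3*t)]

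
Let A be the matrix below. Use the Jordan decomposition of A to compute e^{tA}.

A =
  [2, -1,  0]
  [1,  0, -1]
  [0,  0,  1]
e^{tA} =
  [t*exp(t) + exp(t), -t*exp(t), t^2*exp(t)/2]
  [t*exp(t), -t*exp(t) + exp(t), t^2*exp(t)/2 - t*exp(t)]
  [0, 0, exp(t)]

Strategy: write A = P · J · P⁻¹ where J is a Jordan canonical form, so e^{tA} = P · e^{tJ} · P⁻¹, and e^{tJ} can be computed block-by-block.

A has Jordan form
J =
  [1, 1, 0]
  [0, 1, 1]
  [0, 0, 1]
(up to reordering of blocks).

Per-block formulas:
  For a 3×3 Jordan block J_3(1): exp(t · J_3(1)) = e^(1t)·(I + t·N + (t^2/2)·N^2), where N is the 3×3 nilpotent shift.

After assembling e^{tJ} and conjugating by P, we get:

e^{tA} =
  [t*exp(t) + exp(t), -t*exp(t), t^2*exp(t)/2]
  [t*exp(t), -t*exp(t) + exp(t), t^2*exp(t)/2 - t*exp(t)]
  [0, 0, exp(t)]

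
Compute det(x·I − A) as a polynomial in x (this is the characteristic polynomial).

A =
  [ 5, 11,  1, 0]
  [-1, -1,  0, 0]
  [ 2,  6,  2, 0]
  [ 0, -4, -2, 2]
x^4 - 8*x^3 + 24*x^2 - 32*x + 16

Expanding det(x·I − A) (e.g. by cofactor expansion or by noting that A is similar to its Jordan form J, which has the same characteristic polynomial as A) gives
  χ_A(x) = x^4 - 8*x^3 + 24*x^2 - 32*x + 16
which factors as (x - 2)^4. The eigenvalues (with algebraic multiplicities) are λ = 2 with multiplicity 4.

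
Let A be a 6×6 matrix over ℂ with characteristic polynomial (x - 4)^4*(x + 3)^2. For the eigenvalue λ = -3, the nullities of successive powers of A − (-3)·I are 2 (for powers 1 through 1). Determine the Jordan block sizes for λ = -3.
Block sizes for λ = -3: [1, 1]

From the dimensions of kernels of powers, the number of Jordan blocks of size at least j is d_j − d_{j−1} where d_j = dim ker(N^j) (with d_0 = 0). Computing the differences gives [2].
The number of blocks of size exactly k is (#blocks of size ≥ k) − (#blocks of size ≥ k + 1), so the partition is: 2 block(s) of size 1.
In nonincreasing order the block sizes are [1, 1].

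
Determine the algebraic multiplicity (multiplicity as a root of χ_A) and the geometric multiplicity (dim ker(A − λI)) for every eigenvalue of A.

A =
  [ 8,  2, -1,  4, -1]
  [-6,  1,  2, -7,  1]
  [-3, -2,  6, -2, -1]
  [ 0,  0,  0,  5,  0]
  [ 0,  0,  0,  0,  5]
λ = 5: alg = 5, geom = 3

Step 1 — factor the characteristic polynomial to read off the algebraic multiplicities:
  χ_A(x) = (x - 5)^5

Step 2 — compute geometric multiplicities via the rank-nullity identity g(λ) = n − rank(A − λI):
  rank(A − (5)·I) = 2, so dim ker(A − (5)·I) = n − 2 = 3

Summary:
  λ = 5: algebraic multiplicity = 5, geometric multiplicity = 3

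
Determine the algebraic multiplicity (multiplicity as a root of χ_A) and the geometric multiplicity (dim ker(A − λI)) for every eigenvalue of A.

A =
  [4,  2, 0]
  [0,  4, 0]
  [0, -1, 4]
λ = 4: alg = 3, geom = 2

Step 1 — factor the characteristic polynomial to read off the algebraic multiplicities:
  χ_A(x) = (x - 4)^3

Step 2 — compute geometric multiplicities via the rank-nullity identity g(λ) = n − rank(A − λI):
  rank(A − (4)·I) = 1, so dim ker(A − (4)·I) = n − 1 = 2

Summary:
  λ = 4: algebraic multiplicity = 3, geometric multiplicity = 2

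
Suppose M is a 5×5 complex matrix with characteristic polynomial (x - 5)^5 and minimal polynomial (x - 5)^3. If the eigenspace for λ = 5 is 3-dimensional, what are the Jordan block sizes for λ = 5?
Block sizes for λ = 5: [3, 1, 1]

Step 1 — from the characteristic polynomial, algebraic multiplicity of λ = 5 is 5. From dim ker(M − (5)·I) = 3, there are exactly 3 Jordan blocks for λ = 5.
Step 2 — from the minimal polynomial, the factor (x − 5)^3 tells us the largest block for λ = 5 has size 3.
Step 3 — with total size 5, 3 blocks, and largest block 3, the block sizes (in nonincreasing order) are [3, 1, 1].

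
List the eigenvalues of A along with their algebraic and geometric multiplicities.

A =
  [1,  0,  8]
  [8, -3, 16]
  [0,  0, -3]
λ = -3: alg = 2, geom = 2; λ = 1: alg = 1, geom = 1

Step 1 — factor the characteristic polynomial to read off the algebraic multiplicities:
  χ_A(x) = (x - 1)*(x + 3)^2

Step 2 — compute geometric multiplicities via the rank-nullity identity g(λ) = n − rank(A − λI):
  rank(A − (-3)·I) = 1, so dim ker(A − (-3)·I) = n − 1 = 2
  rank(A − (1)·I) = 2, so dim ker(A − (1)·I) = n − 2 = 1

Summary:
  λ = -3: algebraic multiplicity = 2, geometric multiplicity = 2
  λ = 1: algebraic multiplicity = 1, geometric multiplicity = 1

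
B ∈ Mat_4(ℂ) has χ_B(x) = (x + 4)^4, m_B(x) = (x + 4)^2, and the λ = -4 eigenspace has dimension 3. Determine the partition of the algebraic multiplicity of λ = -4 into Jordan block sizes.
Block sizes for λ = -4: [2, 1, 1]

Step 1 — from the characteristic polynomial, algebraic multiplicity of λ = -4 is 4. From dim ker(B − (-4)·I) = 3, there are exactly 3 Jordan blocks for λ = -4.
Step 2 — from the minimal polynomial, the factor (x + 4)^2 tells us the largest block for λ = -4 has size 2.
Step 3 — with total size 4, 3 blocks, and largest block 2, the block sizes (in nonincreasing order) are [2, 1, 1].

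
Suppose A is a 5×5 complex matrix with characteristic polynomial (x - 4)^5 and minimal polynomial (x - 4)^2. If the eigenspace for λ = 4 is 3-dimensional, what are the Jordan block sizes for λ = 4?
Block sizes for λ = 4: [2, 2, 1]

Step 1 — from the characteristic polynomial, algebraic multiplicity of λ = 4 is 5. From dim ker(A − (4)·I) = 3, there are exactly 3 Jordan blocks for λ = 4.
Step 2 — from the minimal polynomial, the factor (x − 4)^2 tells us the largest block for λ = 4 has size 2.
Step 3 — with total size 5, 3 blocks, and largest block 2, the block sizes (in nonincreasing order) are [2, 2, 1].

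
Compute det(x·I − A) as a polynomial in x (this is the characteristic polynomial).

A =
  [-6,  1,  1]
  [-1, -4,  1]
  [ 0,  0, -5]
x^3 + 15*x^2 + 75*x + 125

Expanding det(x·I − A) (e.g. by cofactor expansion or by noting that A is similar to its Jordan form J, which has the same characteristic polynomial as A) gives
  χ_A(x) = x^3 + 15*x^2 + 75*x + 125
which factors as (x + 5)^3. The eigenvalues (with algebraic multiplicities) are λ = -5 with multiplicity 3.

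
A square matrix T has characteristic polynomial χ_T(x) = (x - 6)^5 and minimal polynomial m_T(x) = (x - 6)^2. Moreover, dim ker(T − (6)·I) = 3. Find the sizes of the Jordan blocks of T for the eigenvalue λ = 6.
Block sizes for λ = 6: [2, 2, 1]

Step 1 — from the characteristic polynomial, algebraic multiplicity of λ = 6 is 5. From dim ker(T − (6)·I) = 3, there are exactly 3 Jordan blocks for λ = 6.
Step 2 — from the minimal polynomial, the factor (x − 6)^2 tells us the largest block for λ = 6 has size 2.
Step 3 — with total size 5, 3 blocks, and largest block 2, the block sizes (in nonincreasing order) are [2, 2, 1].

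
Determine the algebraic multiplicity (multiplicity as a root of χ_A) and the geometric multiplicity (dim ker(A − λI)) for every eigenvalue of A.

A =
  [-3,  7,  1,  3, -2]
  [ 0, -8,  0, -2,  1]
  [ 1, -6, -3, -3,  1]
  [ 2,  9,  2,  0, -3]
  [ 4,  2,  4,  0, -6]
λ = -4: alg = 5, geom = 2

Step 1 — factor the characteristic polynomial to read off the algebraic multiplicities:
  χ_A(x) = (x + 4)^5

Step 2 — compute geometric multiplicities via the rank-nullity identity g(λ) = n − rank(A − λI):
  rank(A − (-4)·I) = 3, so dim ker(A − (-4)·I) = n − 3 = 2

Summary:
  λ = -4: algebraic multiplicity = 5, geometric multiplicity = 2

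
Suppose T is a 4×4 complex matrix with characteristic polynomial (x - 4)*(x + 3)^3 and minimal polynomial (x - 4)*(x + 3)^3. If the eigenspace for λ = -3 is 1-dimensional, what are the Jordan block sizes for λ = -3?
Block sizes for λ = -3: [3]

Step 1 — from the characteristic polynomial, algebraic multiplicity of λ = -3 is 3. From dim ker(T − (-3)·I) = 1, there are exactly 1 Jordan blocks for λ = -3.
Step 2 — from the minimal polynomial, the factor (x + 3)^3 tells us the largest block for λ = -3 has size 3.
Step 3 — with total size 3, 1 blocks, and largest block 3, the block sizes (in nonincreasing order) are [3].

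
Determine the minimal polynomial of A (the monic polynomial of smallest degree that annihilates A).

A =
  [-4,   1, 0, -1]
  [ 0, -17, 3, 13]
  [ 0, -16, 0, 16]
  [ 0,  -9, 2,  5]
x^3 + 12*x^2 + 48*x + 64

The characteristic polynomial is χ_A(x) = (x + 4)^4, so the eigenvalues are known. The minimal polynomial is
  m_A(x) = Π_λ (x − λ)^{k_λ}
where k_λ is the size of the *largest* Jordan block for λ (equivalently, the smallest k with (A − λI)^k v = 0 for every generalised eigenvector v of λ).

  λ = -4: largest Jordan block has size 3, contributing (x + 4)^3

So m_A(x) = (x + 4)^3 = x^3 + 12*x^2 + 48*x + 64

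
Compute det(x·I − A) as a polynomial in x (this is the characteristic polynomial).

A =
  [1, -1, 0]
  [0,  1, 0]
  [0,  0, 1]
x^3 - 3*x^2 + 3*x - 1

Expanding det(x·I − A) (e.g. by cofactor expansion or by noting that A is similar to its Jordan form J, which has the same characteristic polynomial as A) gives
  χ_A(x) = x^3 - 3*x^2 + 3*x - 1
which factors as (x - 1)^3. The eigenvalues (with algebraic multiplicities) are λ = 1 with multiplicity 3.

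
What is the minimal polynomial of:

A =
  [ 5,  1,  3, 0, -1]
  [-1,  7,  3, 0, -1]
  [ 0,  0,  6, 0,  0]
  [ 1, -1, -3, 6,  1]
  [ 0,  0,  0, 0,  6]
x^2 - 12*x + 36

The characteristic polynomial is χ_A(x) = (x - 6)^5, so the eigenvalues are known. The minimal polynomial is
  m_A(x) = Π_λ (x − λ)^{k_λ}
where k_λ is the size of the *largest* Jordan block for λ (equivalently, the smallest k with (A − λI)^k v = 0 for every generalised eigenvector v of λ).

  λ = 6: largest Jordan block has size 2, contributing (x − 6)^2

So m_A(x) = (x - 6)^2 = x^2 - 12*x + 36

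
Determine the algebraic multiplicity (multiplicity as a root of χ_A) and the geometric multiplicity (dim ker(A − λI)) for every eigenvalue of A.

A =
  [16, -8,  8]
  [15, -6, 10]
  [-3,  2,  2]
λ = 4: alg = 3, geom = 2

Step 1 — factor the characteristic polynomial to read off the algebraic multiplicities:
  χ_A(x) = (x - 4)^3

Step 2 — compute geometric multiplicities via the rank-nullity identity g(λ) = n − rank(A − λI):
  rank(A − (4)·I) = 1, so dim ker(A − (4)·I) = n − 1 = 2

Summary:
  λ = 4: algebraic multiplicity = 3, geometric multiplicity = 2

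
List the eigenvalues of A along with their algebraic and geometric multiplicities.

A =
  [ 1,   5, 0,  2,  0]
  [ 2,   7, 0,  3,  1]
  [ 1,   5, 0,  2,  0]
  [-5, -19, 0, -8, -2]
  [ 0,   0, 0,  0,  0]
λ = 0: alg = 5, geom = 3

Step 1 — factor the characteristic polynomial to read off the algebraic multiplicities:
  χ_A(x) = x^5

Step 2 — compute geometric multiplicities via the rank-nullity identity g(λ) = n − rank(A − λI):
  rank(A − (0)·I) = 2, so dim ker(A − (0)·I) = n − 2 = 3

Summary:
  λ = 0: algebraic multiplicity = 5, geometric multiplicity = 3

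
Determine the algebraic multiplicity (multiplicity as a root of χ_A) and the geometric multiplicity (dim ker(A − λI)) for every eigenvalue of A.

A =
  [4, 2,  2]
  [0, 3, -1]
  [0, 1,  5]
λ = 4: alg = 3, geom = 2

Step 1 — factor the characteristic polynomial to read off the algebraic multiplicities:
  χ_A(x) = (x - 4)^3

Step 2 — compute geometric multiplicities via the rank-nullity identity g(λ) = n − rank(A − λI):
  rank(A − (4)·I) = 1, so dim ker(A − (4)·I) = n − 1 = 2

Summary:
  λ = 4: algebraic multiplicity = 3, geometric multiplicity = 2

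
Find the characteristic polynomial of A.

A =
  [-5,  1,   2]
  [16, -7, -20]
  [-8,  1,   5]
x^3 + 7*x^2 - 5*x - 75

Expanding det(x·I − A) (e.g. by cofactor expansion or by noting that A is similar to its Jordan form J, which has the same characteristic polynomial as A) gives
  χ_A(x) = x^3 + 7*x^2 - 5*x - 75
which factors as (x - 3)*(x + 5)^2. The eigenvalues (with algebraic multiplicities) are λ = -5 with multiplicity 2, λ = 3 with multiplicity 1.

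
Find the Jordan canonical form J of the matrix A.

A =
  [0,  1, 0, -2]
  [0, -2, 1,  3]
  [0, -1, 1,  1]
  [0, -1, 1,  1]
J_3(0) ⊕ J_1(0)

The characteristic polynomial is
  det(x·I − A) = x^4

Eigenvalues and multiplicities (the geometric multiplicity of λ is n − rank(A − λI), which equals the number of Jordan blocks for λ):
  λ = 0: algebraic multiplicity = 4, geometric multiplicity = 2

Determining the block sizes for each eigenvalue:
  λ = 0: with am = 4 and gm = 2, the partition is not yet determined (e.g. several partitions of 4 into 2 parts exist). Let N = A − (0)·I. Computing rank(N^1) = 2, rank(N^2) = 1, rank(N^3) = 0; the number of blocks of size ≥ j is rank(N^{j−1}) − rank(N^j), giving [2, 1, 1]. So we have 1 block(s) of size 3, 1 block(s) of size 1 → block sizes [3, 1]

Assembling the blocks gives a Jordan form
J =
  [0, 1, 0, 0]
  [0, 0, 1, 0]
  [0, 0, 0, 0]
  [0, 0, 0, 0]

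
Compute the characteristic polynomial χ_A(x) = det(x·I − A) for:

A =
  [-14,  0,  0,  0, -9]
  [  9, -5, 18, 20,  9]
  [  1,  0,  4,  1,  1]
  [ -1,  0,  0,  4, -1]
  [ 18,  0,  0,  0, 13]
x^5 - 2*x^4 - 47*x^3 + 116*x^2 + 560*x - 1600

Expanding det(x·I − A) (e.g. by cofactor expansion or by noting that A is similar to its Jordan form J, which has the same characteristic polynomial as A) gives
  χ_A(x) = x^5 - 2*x^4 - 47*x^3 + 116*x^2 + 560*x - 1600
which factors as (x - 4)^3*(x + 5)^2. The eigenvalues (with algebraic multiplicities) are λ = -5 with multiplicity 2, λ = 4 with multiplicity 3.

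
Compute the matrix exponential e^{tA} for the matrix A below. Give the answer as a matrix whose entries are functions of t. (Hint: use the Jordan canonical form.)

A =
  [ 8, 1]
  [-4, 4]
e^{tA} =
  [2*t*exp(6*t) + exp(6*t), t*exp(6*t)]
  [-4*t*exp(6*t), -2*t*exp(6*t) + exp(6*t)]

Strategy: write A = P · J · P⁻¹ where J is a Jordan canonical form, so e^{tA} = P · e^{tJ} · P⁻¹, and e^{tJ} can be computed block-by-block.

A has Jordan form
J =
  [6, 1]
  [0, 6]
(up to reordering of blocks).

Per-block formulas:
  For a 2×2 Jordan block J_2(6): exp(t · J_2(6)) = e^(6t)·(I + t·N), where N is the 2×2 nilpotent shift.

After assembling e^{tJ} and conjugating by P, we get:

e^{tA} =
  [2*t*exp(6*t) + exp(6*t), t*exp(6*t)]
  [-4*t*exp(6*t), -2*t*exp(6*t) + exp(6*t)]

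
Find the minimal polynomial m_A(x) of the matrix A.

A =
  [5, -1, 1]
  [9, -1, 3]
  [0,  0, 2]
x^2 - 4*x + 4

The characteristic polynomial is χ_A(x) = (x - 2)^3, so the eigenvalues are known. The minimal polynomial is
  m_A(x) = Π_λ (x − λ)^{k_λ}
where k_λ is the size of the *largest* Jordan block for λ (equivalently, the smallest k with (A − λI)^k v = 0 for every generalised eigenvector v of λ).

  λ = 2: largest Jordan block has size 2, contributing (x − 2)^2

So m_A(x) = (x - 2)^2 = x^2 - 4*x + 4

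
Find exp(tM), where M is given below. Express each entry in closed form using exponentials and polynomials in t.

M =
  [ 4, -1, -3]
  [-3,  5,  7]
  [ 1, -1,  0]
e^{tM} =
  [t^2*exp(3*t)/2 + t*exp(3*t) + exp(3*t), -t*exp(3*t), -t^2*exp(3*t)/2 - 3*t*exp(3*t)]
  [-t^2*exp(3*t) - 3*t*exp(3*t), 2*t*exp(3*t) + exp(3*t), t^2*exp(3*t) + 7*t*exp(3*t)]
  [t^2*exp(3*t)/2 + t*exp(3*t), -t*exp(3*t), -t^2*exp(3*t)/2 - 3*t*exp(3*t) + exp(3*t)]

Strategy: write M = P · J · P⁻¹ where J is a Jordan canonical form, so e^{tM} = P · e^{tJ} · P⁻¹, and e^{tJ} can be computed block-by-block.

M has Jordan form
J =
  [3, 1, 0]
  [0, 3, 1]
  [0, 0, 3]
(up to reordering of blocks).

Per-block formulas:
  For a 3×3 Jordan block J_3(3): exp(t · J_3(3)) = e^(3t)·(I + t·N + (t^2/2)·N^2), where N is the 3×3 nilpotent shift.

After assembling e^{tJ} and conjugating by P, we get:

e^{tM} =
  [t^2*exp(3*t)/2 + t*exp(3*t) + exp(3*t), -t*exp(3*t), -t^2*exp(3*t)/2 - 3*t*exp(3*t)]
  [-t^2*exp(3*t) - 3*t*exp(3*t), 2*t*exp(3*t) + exp(3*t), t^2*exp(3*t) + 7*t*exp(3*t)]
  [t^2*exp(3*t)/2 + t*exp(3*t), -t*exp(3*t), -t^2*exp(3*t)/2 - 3*t*exp(3*t) + exp(3*t)]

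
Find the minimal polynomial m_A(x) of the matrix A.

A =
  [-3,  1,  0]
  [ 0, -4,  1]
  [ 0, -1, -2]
x^3 + 9*x^2 + 27*x + 27

The characteristic polynomial is χ_A(x) = (x + 3)^3, so the eigenvalues are known. The minimal polynomial is
  m_A(x) = Π_λ (x − λ)^{k_λ}
where k_λ is the size of the *largest* Jordan block for λ (equivalently, the smallest k with (A − λI)^k v = 0 for every generalised eigenvector v of λ).

  λ = -3: largest Jordan block has size 3, contributing (x + 3)^3

So m_A(x) = (x + 3)^3 = x^3 + 9*x^2 + 27*x + 27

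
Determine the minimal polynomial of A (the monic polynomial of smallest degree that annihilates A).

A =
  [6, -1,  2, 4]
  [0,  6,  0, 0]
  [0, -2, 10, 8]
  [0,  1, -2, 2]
x^2 - 12*x + 36

The characteristic polynomial is χ_A(x) = (x - 6)^4, so the eigenvalues are known. The minimal polynomial is
  m_A(x) = Π_λ (x − λ)^{k_λ}
where k_λ is the size of the *largest* Jordan block for λ (equivalently, the smallest k with (A − λI)^k v = 0 for every generalised eigenvector v of λ).

  λ = 6: largest Jordan block has size 2, contributing (x − 6)^2

So m_A(x) = (x - 6)^2 = x^2 - 12*x + 36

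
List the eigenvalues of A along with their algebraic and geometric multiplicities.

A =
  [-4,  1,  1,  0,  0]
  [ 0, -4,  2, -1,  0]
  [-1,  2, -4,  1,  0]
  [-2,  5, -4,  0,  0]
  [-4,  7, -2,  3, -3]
λ = -3: alg = 5, geom = 3

Step 1 — factor the characteristic polynomial to read off the algebraic multiplicities:
  χ_A(x) = (x + 3)^5

Step 2 — compute geometric multiplicities via the rank-nullity identity g(λ) = n − rank(A − λI):
  rank(A − (-3)·I) = 2, so dim ker(A − (-3)·I) = n − 2 = 3

Summary:
  λ = -3: algebraic multiplicity = 5, geometric multiplicity = 3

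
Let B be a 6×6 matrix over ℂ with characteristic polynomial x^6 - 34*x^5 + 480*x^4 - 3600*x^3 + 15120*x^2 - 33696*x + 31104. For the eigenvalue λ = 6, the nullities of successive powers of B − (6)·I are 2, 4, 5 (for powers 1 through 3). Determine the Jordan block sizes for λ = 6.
Block sizes for λ = 6: [3, 2]

From the dimensions of kernels of powers, the number of Jordan blocks of size at least j is d_j − d_{j−1} where d_j = dim ker(N^j) (with d_0 = 0). Computing the differences gives [2, 2, 1].
The number of blocks of size exactly k is (#blocks of size ≥ k) − (#blocks of size ≥ k + 1), so the partition is: 1 block(s) of size 2, 1 block(s) of size 3.
In nonincreasing order the block sizes are [3, 2].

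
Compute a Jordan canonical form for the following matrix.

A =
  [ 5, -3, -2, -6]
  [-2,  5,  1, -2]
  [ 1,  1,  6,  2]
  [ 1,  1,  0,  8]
J_3(6) ⊕ J_1(6)

The characteristic polynomial is
  det(x·I − A) = x^4 - 24*x^3 + 216*x^2 - 864*x + 1296 = (x - 6)^4

Eigenvalues and multiplicities (the geometric multiplicity of λ is n − rank(A − λI), which equals the number of Jordan blocks for λ):
  λ = 6: algebraic multiplicity = 4, geometric multiplicity = 2

Determining the block sizes for each eigenvalue:
  λ = 6: with am = 4 and gm = 2, the partition is not yet determined (e.g. several partitions of 4 into 2 parts exist). Let N = A − (6)·I. Computing rank(N^1) = 2, rank(N^2) = 1, rank(N^3) = 0; the number of blocks of size ≥ j is rank(N^{j−1}) − rank(N^j), giving [2, 1, 1]. So we have 1 block(s) of size 3, 1 block(s) of size 1 → block sizes [3, 1]

Assembling the blocks gives a Jordan form
J =
  [6, 1, 0, 0]
  [0, 6, 1, 0]
  [0, 0, 6, 0]
  [0, 0, 0, 6]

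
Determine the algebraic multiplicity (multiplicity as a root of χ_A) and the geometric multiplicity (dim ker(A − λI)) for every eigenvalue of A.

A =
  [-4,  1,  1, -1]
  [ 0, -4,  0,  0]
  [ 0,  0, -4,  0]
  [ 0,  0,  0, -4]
λ = -4: alg = 4, geom = 3

Step 1 — factor the characteristic polynomial to read off the algebraic multiplicities:
  χ_A(x) = (x + 4)^4

Step 2 — compute geometric multiplicities via the rank-nullity identity g(λ) = n − rank(A − λI):
  rank(A − (-4)·I) = 1, so dim ker(A − (-4)·I) = n − 1 = 3

Summary:
  λ = -4: algebraic multiplicity = 4, geometric multiplicity = 3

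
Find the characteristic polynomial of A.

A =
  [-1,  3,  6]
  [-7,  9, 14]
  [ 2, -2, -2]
x^3 - 6*x^2 + 12*x - 8

Expanding det(x·I − A) (e.g. by cofactor expansion or by noting that A is similar to its Jordan form J, which has the same characteristic polynomial as A) gives
  χ_A(x) = x^3 - 6*x^2 + 12*x - 8
which factors as (x - 2)^3. The eigenvalues (with algebraic multiplicities) are λ = 2 with multiplicity 3.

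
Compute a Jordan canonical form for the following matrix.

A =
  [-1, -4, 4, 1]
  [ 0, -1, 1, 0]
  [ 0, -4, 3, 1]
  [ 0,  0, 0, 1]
J_1(-1) ⊕ J_3(1)

The characteristic polynomial is
  det(x·I − A) = x^4 - 2*x^3 + 2*x - 1 = (x - 1)^3*(x + 1)

Eigenvalues and multiplicities (the geometric multiplicity of λ is n − rank(A − λI), which equals the number of Jordan blocks for λ):
  λ = -1: algebraic multiplicity = 1, geometric multiplicity = 1
  λ = 1: algebraic multiplicity = 3, geometric multiplicity = 1

Determining the block sizes for each eigenvalue:
  λ = -1: one block (gm = 1), so the single block has size am = 1 → block sizes [1]
  λ = 1: one block (gm = 1), so the single block has size am = 3 → block sizes [3]

Assembling the blocks gives a Jordan form
J =
  [-1, 0, 0, 0]
  [ 0, 1, 1, 0]
  [ 0, 0, 1, 1]
  [ 0, 0, 0, 1]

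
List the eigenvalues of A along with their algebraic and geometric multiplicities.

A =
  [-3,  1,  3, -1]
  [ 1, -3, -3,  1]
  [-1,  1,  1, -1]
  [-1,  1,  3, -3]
λ = -2: alg = 4, geom = 3

Step 1 — factor the characteristic polynomial to read off the algebraic multiplicities:
  χ_A(x) = (x + 2)^4

Step 2 — compute geometric multiplicities via the rank-nullity identity g(λ) = n − rank(A − λI):
  rank(A − (-2)·I) = 1, so dim ker(A − (-2)·I) = n − 1 = 3

Summary:
  λ = -2: algebraic multiplicity = 4, geometric multiplicity = 3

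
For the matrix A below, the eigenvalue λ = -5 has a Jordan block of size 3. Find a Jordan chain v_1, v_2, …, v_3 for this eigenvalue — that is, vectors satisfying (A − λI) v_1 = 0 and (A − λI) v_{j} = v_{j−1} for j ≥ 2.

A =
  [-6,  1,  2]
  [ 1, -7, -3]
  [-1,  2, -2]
A Jordan chain for λ = -5 of length 3:
v_1 = (1, -1, 1)ᵀ
v_2 = (1, -2, 2)ᵀ
v_3 = (0, 1, 0)ᵀ

Let N = A − (-5)·I. We want v_3 with N^3 v_3 = 0 but N^2 v_3 ≠ 0; then v_{j-1} := N · v_j for j = 3, …, 2.

Pick v_3 = (0, 1, 0)ᵀ.
Then v_2 = N · v_3 = (1, -2, 2)ᵀ.
Then v_1 = N · v_2 = (1, -1, 1)ᵀ.

Sanity check: (A − (-5)·I) v_1 = (0, 0, 0)ᵀ = 0. ✓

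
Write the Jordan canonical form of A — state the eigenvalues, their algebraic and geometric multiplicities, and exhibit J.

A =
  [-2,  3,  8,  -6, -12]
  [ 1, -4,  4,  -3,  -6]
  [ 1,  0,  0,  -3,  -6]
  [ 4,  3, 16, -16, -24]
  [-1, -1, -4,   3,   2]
J_3(-4) ⊕ J_1(-4) ⊕ J_1(-4)

The characteristic polynomial is
  det(x·I − A) = x^5 + 20*x^4 + 160*x^3 + 640*x^2 + 1280*x + 1024 = (x + 4)^5

Eigenvalues and multiplicities (the geometric multiplicity of λ is n − rank(A − λI), which equals the number of Jordan blocks for λ):
  λ = -4: algebraic multiplicity = 5, geometric multiplicity = 3

Determining the block sizes for each eigenvalue:
  λ = -4: with am = 5 and gm = 3, the partition is not yet determined (e.g. several partitions of 5 into 3 parts exist). Let N = A − (-4)·I. Computing rank(N^1) = 2, rank(N^2) = 1, rank(N^3) = 0; the number of blocks of size ≥ j is rank(N^{j−1}) − rank(N^j), giving [3, 1, 1]. So we have 1 block(s) of size 3, 2 block(s) of size 1 → block sizes [3, 1, 1]

Assembling the blocks gives a Jordan form
J =
  [-4,  1,  0,  0,  0]
  [ 0, -4,  1,  0,  0]
  [ 0,  0, -4,  0,  0]
  [ 0,  0,  0, -4,  0]
  [ 0,  0,  0,  0, -4]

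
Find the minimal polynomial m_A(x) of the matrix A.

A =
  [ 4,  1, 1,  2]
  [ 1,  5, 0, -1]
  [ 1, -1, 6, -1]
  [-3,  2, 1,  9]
x^2 - 12*x + 36

The characteristic polynomial is χ_A(x) = (x - 6)^4, so the eigenvalues are known. The minimal polynomial is
  m_A(x) = Π_λ (x − λ)^{k_λ}
where k_λ is the size of the *largest* Jordan block for λ (equivalently, the smallest k with (A − λI)^k v = 0 for every generalised eigenvector v of λ).

  λ = 6: largest Jordan block has size 2, contributing (x − 6)^2

So m_A(x) = (x - 6)^2 = x^2 - 12*x + 36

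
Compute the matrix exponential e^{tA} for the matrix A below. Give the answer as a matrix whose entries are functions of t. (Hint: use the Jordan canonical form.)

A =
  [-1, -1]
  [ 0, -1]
e^{tA} =
  [exp(-t), -t*exp(-t)]
  [0, exp(-t)]

Strategy: write A = P · J · P⁻¹ where J is a Jordan canonical form, so e^{tA} = P · e^{tJ} · P⁻¹, and e^{tJ} can be computed block-by-block.

A has Jordan form
J =
  [-1,  1]
  [ 0, -1]
(up to reordering of blocks).

Per-block formulas:
  For a 2×2 Jordan block J_2(-1): exp(t · J_2(-1)) = e^(-1t)·(I + t·N), where N is the 2×2 nilpotent shift.

After assembling e^{tJ} and conjugating by P, we get:

e^{tA} =
  [exp(-t), -t*exp(-t)]
  [0, exp(-t)]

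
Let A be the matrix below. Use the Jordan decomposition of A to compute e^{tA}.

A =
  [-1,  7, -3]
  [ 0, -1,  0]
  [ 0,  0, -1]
e^{tA} =
  [exp(-t), 7*t*exp(-t), -3*t*exp(-t)]
  [0, exp(-t), 0]
  [0, 0, exp(-t)]

Strategy: write A = P · J · P⁻¹ where J is a Jordan canonical form, so e^{tA} = P · e^{tJ} · P⁻¹, and e^{tJ} can be computed block-by-block.

A has Jordan form
J =
  [-1,  1,  0]
  [ 0, -1,  0]
  [ 0,  0, -1]
(up to reordering of blocks).

Per-block formulas:
  For a 1×1 block at λ = -1: exp(t · [-1]) = [e^(-1t)].
  For a 2×2 Jordan block J_2(-1): exp(t · J_2(-1)) = e^(-1t)·(I + t·N), where N is the 2×2 nilpotent shift.

After assembling e^{tJ} and conjugating by P, we get:

e^{tA} =
  [exp(-t), 7*t*exp(-t), -3*t*exp(-t)]
  [0, exp(-t), 0]
  [0, 0, exp(-t)]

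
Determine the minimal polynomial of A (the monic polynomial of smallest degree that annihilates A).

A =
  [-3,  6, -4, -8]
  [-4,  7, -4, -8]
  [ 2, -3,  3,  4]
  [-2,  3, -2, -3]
x^2 - 2*x + 1

The characteristic polynomial is χ_A(x) = (x - 1)^4, so the eigenvalues are known. The minimal polynomial is
  m_A(x) = Π_λ (x − λ)^{k_λ}
where k_λ is the size of the *largest* Jordan block for λ (equivalently, the smallest k with (A − λI)^k v = 0 for every generalised eigenvector v of λ).

  λ = 1: largest Jordan block has size 2, contributing (x − 1)^2

So m_A(x) = (x - 1)^2 = x^2 - 2*x + 1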